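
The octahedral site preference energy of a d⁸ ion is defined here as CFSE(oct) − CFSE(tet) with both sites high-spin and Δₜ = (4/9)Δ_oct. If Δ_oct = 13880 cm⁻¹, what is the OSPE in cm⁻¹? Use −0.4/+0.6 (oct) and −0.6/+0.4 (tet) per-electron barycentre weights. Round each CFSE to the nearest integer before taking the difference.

Octahedral (high-spin): t₂g⁶ eg², CFSE = 6(−0.4) + 2(+0.6) = -1.2Δ_oct = -1.2 × 13880 = -16656 cm⁻¹.
Tetrahedral e⁴ t₂⁴ gives -0.8Δₜ = -0.8 × (4/9) × 13880 = -4935 cm⁻¹.
OSPE = CFSE(oct) − CFSE(tet) = -16656 − (-4935) = -11721 cm⁻¹.

-11721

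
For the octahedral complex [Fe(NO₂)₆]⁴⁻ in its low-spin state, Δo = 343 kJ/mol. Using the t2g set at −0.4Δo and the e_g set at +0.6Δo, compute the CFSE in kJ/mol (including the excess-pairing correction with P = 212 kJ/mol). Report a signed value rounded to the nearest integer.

-399

Each NO₂⁻ contributes -1; 6 × (-1) = -6. With overall charge -4, Fe is in the +2 oxidation state.
Fe²⁺: group 8, so d-count = 8 − 2 = 6.
The d⁶ electrons fill as t2g^6 e_g^0.
The orbital stabilization is -2.4Δo = -2.4 × 343 = -823 kJ/mol.
Relative to high-spin t2g^4 e_g^2 (1 paired), the low-spin configuration has 2 additional pairs, contributing +2 × 212 = +424 kJ/mol.
Combining: -823 + 424 = -399 kJ/mol.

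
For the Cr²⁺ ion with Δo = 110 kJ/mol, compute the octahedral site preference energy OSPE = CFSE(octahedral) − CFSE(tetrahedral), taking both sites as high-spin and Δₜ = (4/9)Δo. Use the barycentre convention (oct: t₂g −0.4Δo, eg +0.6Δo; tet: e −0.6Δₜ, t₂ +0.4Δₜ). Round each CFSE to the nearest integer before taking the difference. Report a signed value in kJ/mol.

Group 6 minus oxidation state +2 gives a d⁴ configuration for Cr²⁺.
In an octahedral site d⁴ (HS) is t2g^3 e_g^1, giving CFSE(oct) = -0.6Δo = -66 kJ/mol.
In a tetrahedral site the filling is e^2 t2^2: CFSE(tet) = -0.4Δₜ = -0.4 × (4/9)(110) = -20 kJ/mol.
Subtracting, OSPE = -66 − (-20) = -46 kJ/mol.

-46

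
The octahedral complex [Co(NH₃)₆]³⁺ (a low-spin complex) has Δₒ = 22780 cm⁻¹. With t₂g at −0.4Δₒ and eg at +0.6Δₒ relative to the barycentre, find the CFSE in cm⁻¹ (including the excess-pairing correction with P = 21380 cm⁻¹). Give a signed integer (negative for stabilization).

NH₃ is neutral, so the +3 overall charge sits on Co: oxidation state +3.
Co is in group 9, so Co³⁺ is d⁶ (9 − 3 = 6).
Electron filling gives t₂g⁶ eg⁰.
The orbital stabilization is -2.4Δₒ = -2.4 × 22780 = -54672 cm⁻¹.
High-spin d⁶ would be t₂g⁴ eg² with 1 pair; low-spin has 3, so 2 excess pairs cost +2P = +42760 cm⁻¹.
Combining: -54672 + 42760 = -11912 cm⁻¹.

-11912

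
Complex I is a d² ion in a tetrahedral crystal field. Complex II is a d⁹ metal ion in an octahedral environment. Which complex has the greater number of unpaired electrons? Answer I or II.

I

I: Tetrahedral fields are weak (Δₜ ≈ 4/9 Δₒ), so electrons fill high-spin; e² t₂⁰ → 2 unpaired.
II: t₂g⁶ eg³ → 1 unpaired.
So I has more unpaired electrons.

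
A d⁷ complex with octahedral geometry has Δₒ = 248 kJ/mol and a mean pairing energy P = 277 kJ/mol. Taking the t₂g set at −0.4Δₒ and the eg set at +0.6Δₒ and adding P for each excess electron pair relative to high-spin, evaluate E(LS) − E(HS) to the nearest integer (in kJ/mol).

29

High-spin d⁷ fills as t₂g⁵ eg² with CFSE 5(−0.4) + 2(+0.6) = -0.8Δₒ = -198 kJ/mol.
For low-spin the configuration is t₂g⁶ eg¹: orbital energy -1.8 × 248 = -446 kJ/mol, and 1 additional pair relative to high-spin adds 277 kJ/mol, giving -169 kJ/mol.
The difference is -169 − (-198) = 29 kJ/mol, so high-spin lies lower.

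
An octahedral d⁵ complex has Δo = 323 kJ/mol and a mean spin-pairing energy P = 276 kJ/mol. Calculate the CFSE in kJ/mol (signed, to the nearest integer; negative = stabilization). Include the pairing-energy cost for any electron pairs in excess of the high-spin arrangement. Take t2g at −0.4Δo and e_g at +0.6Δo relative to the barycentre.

With Δo > P the complex is low-spin.
Filling d⁵ accordingly: t2g^5 e_g^0.
Orbital CFSE = -2.0Δo = -2.0 × 323 = -646 kJ/mol.
Excess pairs vs high-spin: 2 − 0 = 2; pairing cost = +552 kJ/mol.
Net CFSE = -646 + 552 = -94 kJ/mol.

-94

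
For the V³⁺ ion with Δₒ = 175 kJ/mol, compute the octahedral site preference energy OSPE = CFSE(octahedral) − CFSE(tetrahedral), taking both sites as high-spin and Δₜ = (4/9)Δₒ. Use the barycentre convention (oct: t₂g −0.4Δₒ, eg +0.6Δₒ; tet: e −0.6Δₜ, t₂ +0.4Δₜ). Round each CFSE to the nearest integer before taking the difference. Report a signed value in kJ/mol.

-47

V sits in group 5; removing 3 electrons leaves V³⁺ with 5 − 3 = 2 d electrons.
Octahedral high-spin t₂g² eg⁰: CFSE = -0.8 × 175 = -140 kJ/mol.
Tetrahedral: e² t₂⁰, CFSE = 2(−0.6) + 0(+0.4) = -1.2Δₜ = -1.2 × (4/9) × 175 = -93 kJ/mol.
OSPE = -140 − (-93) = -47 kJ/mol.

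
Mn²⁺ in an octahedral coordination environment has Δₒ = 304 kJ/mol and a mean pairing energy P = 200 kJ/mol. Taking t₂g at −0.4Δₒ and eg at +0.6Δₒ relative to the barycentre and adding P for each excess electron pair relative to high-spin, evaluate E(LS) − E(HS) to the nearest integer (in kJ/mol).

-208

Mn is in group 7, so Mn²⁺ is d⁵ (7 − 2 = 5).
In the high-spin limit (t₂g³ eg²) the orbital term is 0.0Δₒ = 0 kJ/mol, with no excess pairing.
Low-spin: t₂g⁵ eg⁰, orbital CFSE = -2.0Δₒ = -608 kJ/mol; plus 2 excess pairs × P = +400 kJ/mol; total -208 kJ/mol.
E(LS) − E(HS) = -208 − (0) = -208 kJ/mol.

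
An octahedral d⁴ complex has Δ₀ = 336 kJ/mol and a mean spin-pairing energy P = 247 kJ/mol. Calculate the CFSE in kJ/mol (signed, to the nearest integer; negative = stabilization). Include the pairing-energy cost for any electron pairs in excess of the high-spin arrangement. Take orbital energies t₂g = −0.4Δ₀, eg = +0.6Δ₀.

-291

Here Δ₀ > P (336 > 247), so the low-spin state is favoured.
Filling d⁴ accordingly: t₂g⁴ eg⁰.
Orbital CFSE = -1.6Δ₀ = -1.6 × 336 = -538 kJ/mol.
Excess pairs vs high-spin: 1 − 0 = 1; pairing cost = +247 kJ/mol.
Net CFSE = -538 + 247 = -291 kJ/mol.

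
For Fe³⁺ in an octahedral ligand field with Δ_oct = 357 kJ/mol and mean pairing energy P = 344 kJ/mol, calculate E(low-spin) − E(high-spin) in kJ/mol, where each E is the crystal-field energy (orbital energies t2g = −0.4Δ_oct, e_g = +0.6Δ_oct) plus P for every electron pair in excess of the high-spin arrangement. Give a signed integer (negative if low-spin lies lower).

Fe is in group 8, so Fe³⁺ is d⁵ (8 − 3 = 5).
High-spin d⁵ fills as t2g^3 e_g^2 with CFSE 3(−0.4) + 2(+0.6) = 0.0Δ_oct = 0 kJ/mol.
Low-spin t2g^5 e_g^0 gives -2.0Δ_oct = -714 kJ/mol, but forming 2 extra pairs costs 2P = 688 kJ/mol, so E(LS) = -714 + 688 = -26 kJ/mol.
E(LS) − E(HS) = -26 − (0) = -26 kJ/mol.

-26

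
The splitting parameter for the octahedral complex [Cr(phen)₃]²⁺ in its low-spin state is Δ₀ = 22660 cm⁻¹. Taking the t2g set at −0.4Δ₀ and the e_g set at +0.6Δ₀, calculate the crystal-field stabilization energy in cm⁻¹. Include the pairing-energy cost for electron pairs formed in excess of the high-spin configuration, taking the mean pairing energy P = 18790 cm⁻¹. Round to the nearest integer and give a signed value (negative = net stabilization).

phen is neutral, so the +2 overall charge sits on Cr: oxidation state +2.
Group 6 minus oxidation state +2 gives a d⁴ configuration for Cr²⁺.
Electron filling gives t2g^4 e_g^0.
The orbital stabilization is -1.6Δ₀ = -1.6 × 22660 = -36256 cm⁻¹.
Relative to high-spin t2g^3 e_g^1 (0 paired), the low-spin configuration has 1 additional pair, contributing +1 × 18790 = +18790 cm⁻¹.
Overall CFSE = -36256 + 18790 = -17466 cm⁻¹.

-17466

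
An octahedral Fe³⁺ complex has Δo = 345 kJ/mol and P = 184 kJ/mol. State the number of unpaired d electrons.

1

Fe is in group 8, so Fe³⁺ is d⁵ (8 − 3 = 5).
Since Δo = 345 kJ/mol > P = 184 kJ/mol, the complex adopts the low-spin configuration.
Configuration: t₂g⁵ eg⁰.
Unpaired electrons: 1.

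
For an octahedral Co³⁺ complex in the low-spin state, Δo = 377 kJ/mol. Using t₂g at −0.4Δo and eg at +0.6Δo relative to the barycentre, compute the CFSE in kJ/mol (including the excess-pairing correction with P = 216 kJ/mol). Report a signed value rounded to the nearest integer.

Co³⁺: group 9, so d-count = 9 − 3 = 6.
Electron filling gives t₂g⁶ eg⁰.
CFSE(orbital) = 6×(-0.4Δo) + 0×(0.6Δo) = -2.4Δo; with Δo = 377 kJ/mol that is -905 kJ/mol.
Pairing penalty: 3 pairs vs 1 in the high-spin reference → 2 extra × P = 432 kJ/mol.
Overall CFSE = -905 + 432 = -473 kJ/mol.

-473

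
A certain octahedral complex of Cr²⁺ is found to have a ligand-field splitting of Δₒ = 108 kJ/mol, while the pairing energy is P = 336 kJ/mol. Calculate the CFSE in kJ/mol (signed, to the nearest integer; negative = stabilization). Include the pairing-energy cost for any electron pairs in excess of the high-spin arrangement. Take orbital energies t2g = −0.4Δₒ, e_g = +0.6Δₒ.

Cr is in group 6, so Cr²⁺ is d⁴ (6 − 2 = 4).
With Δₒ < P the complex is high-spin.
Configuration: t2g^3 e_g^1.
Orbital CFSE = -0.6Δₒ = -0.6 × 108 = -65 kJ/mol.
High-spin has no excess pairs, so no pairing correction applies.

-65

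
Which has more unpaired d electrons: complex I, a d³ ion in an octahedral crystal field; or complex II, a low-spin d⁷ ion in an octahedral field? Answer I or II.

I

I: For octahedral d³ the high- and low-spin configurations coincide; t₂g³ eg⁰ → 3 unpaired.
II: t2g^6 e_g^1 → 1 unpaired.
So I has more unpaired electrons.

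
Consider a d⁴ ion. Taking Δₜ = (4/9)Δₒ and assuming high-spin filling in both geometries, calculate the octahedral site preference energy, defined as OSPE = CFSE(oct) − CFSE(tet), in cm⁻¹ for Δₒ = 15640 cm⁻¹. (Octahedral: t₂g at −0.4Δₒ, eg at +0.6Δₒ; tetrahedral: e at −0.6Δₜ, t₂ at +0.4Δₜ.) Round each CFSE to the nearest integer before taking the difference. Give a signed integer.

-6604

Octahedral (high-spin): t₂g³ eg¹, CFSE = 3(−0.4) + 1(+0.6) = -0.6Δₒ = -0.6 × 15640 = -9384 cm⁻¹.
Tetrahedral e² t₂² gives -0.4Δₜ = -0.4 × (4/9) × 15640 = -2780 cm⁻¹.
OSPE = -9384 − (-2780) = -6604 cm⁻¹.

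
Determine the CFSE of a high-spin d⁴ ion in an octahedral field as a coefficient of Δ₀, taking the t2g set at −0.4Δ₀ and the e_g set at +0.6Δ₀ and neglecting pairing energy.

Configuration: t2g^3 e_g^1.
CFSE = 3(-0.4Δ₀) + 1(0.6Δ₀) = -1.2Δ₀ + 0.6Δ₀ = -0.6Δ₀.

-0.6 Δ₀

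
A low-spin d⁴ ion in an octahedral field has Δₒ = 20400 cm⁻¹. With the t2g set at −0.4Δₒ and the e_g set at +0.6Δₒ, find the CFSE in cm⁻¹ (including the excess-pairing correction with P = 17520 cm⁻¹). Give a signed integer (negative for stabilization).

Configuration: t2g^4 e_g^0.
Orbital CFSE = 4(-0.4) + 0(0.6) = -1.6Δₒ = -1.6 × 20400 = -32640 cm⁻¹.
Pairing penalty: 1 pair vs 0 in the high-spin reference → 1 extra × P = 17520 cm⁻¹.
Net CFSE = -32640 + 17520 = -15120 cm⁻¹.

-15120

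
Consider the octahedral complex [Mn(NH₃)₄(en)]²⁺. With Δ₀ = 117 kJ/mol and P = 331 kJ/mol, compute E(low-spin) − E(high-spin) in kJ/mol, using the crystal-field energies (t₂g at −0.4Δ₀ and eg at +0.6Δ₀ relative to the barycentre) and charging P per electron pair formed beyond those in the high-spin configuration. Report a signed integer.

Ligand charges: 4×(+0) from NH₃ and 1×(+0) from en sum to +0; with overall charge +2, Mn is +2.
Mn sits in group 7; removing 2 electrons leaves Mn²⁺ with 7 − 2 = 5 d electrons.
High-spin d⁵ fills as t₂g³ eg² with CFSE 3(−0.4) + 2(+0.6) = 0.0Δ₀ = 0 kJ/mol.
For low-spin the configuration is t₂g⁵ eg⁰: orbital energy -2.0 × 117 = -234 kJ/mol, and 2 additional pairs relative to high-spin add 662 kJ/mol, giving 428 kJ/mol.
Thus E(LS) − E(HS) = 428 kJ/mol.

428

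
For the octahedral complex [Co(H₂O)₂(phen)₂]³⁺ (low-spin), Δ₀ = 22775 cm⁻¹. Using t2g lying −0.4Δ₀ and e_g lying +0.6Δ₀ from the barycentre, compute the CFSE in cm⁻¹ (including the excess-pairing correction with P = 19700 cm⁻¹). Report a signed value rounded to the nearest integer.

Ligand charges: 2×(+0) from H₂O and 2×(+0) from phen sum to +0; with overall charge +3, Co is +3.
Co sits in group 9; removing 3 electrons leaves Co³⁺ with 9 − 3 = 6 d electrons.
Electron filling gives t2g^6 e_g^0.
Orbital CFSE = 6(-0.4) + 0(0.6) = -2.4Δ₀ = -2.4 × 22775 = -54660 cm⁻¹.
Pairing penalty: 3 pairs vs 1 in the high-spin reference → 2 extra × P = 39400 cm⁻¹.
Overall CFSE = -54660 + 39400 = -15260 cm⁻¹.

-15260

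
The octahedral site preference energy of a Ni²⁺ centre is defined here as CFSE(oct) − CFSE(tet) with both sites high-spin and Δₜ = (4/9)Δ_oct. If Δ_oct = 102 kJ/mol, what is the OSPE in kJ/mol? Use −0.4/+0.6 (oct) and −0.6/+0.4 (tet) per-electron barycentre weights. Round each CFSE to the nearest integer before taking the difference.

-86

Ni sits in group 10; removing 2 electrons leaves Ni²⁺ with 10 − 2 = 8 d electrons.
In an octahedral site d⁸ (HS) is t2g^6 e_g^2, giving CFSE(oct) = -1.2Δ_oct = -122 kJ/mol.
In a tetrahedral site the filling is e^4 t2^4: CFSE(tet) = -0.8Δₜ = -0.8 × (4/9)(102) = -36 kJ/mol.
OSPE = CFSE(oct) − CFSE(tet) = -122 − (-36) = -86 kJ/mol.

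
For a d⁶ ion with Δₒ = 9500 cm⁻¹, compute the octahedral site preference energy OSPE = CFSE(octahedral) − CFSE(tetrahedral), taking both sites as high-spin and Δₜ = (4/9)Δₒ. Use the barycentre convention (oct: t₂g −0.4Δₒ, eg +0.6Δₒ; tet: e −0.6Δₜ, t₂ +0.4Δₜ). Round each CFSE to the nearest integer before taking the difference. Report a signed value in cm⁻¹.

-1267

In an octahedral site d⁶ (HS) is t2g^4 e_g^2, giving CFSE(oct) = -0.4Δₒ = -3800 cm⁻¹.
Tetrahedral: e^3 t2^3, CFSE = 3(−0.6) + 3(+0.4) = -0.6Δₜ = -0.6 × (4/9) × 9500 = -2533 cm⁻¹.
Subtracting, OSPE = -3800 − (-2533) = -1267 cm⁻¹.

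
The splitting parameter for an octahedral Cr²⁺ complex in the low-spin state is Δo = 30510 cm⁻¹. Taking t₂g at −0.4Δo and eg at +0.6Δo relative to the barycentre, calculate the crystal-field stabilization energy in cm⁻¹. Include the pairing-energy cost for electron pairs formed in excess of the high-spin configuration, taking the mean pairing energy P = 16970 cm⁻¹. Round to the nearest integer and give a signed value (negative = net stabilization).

-31846

Cr sits in group 6; removing 2 electrons leaves Cr²⁺ with 6 − 2 = 4 d electrons.
Configuration: t₂g⁴ eg⁰.
The orbital stabilization is -1.6Δo = -1.6 × 30510 = -48816 cm⁻¹.
Relative to high-spin t₂g³ eg¹ (0 paired), the low-spin configuration has 1 additional pair, contributing +1 × 16970 = +16970 cm⁻¹.
Overall CFSE = -48816 + 16970 = -31846 cm⁻¹.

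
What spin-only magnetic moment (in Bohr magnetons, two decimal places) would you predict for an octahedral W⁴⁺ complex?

2.83 Bohr magnetons

W⁴⁺: group 6, so d-count = 6 − 4 = 2.
Configuration: t2g^2 e_g^0 → 2 unpaired electrons.
μ(spin-only) = √[2(2+2)] = √8 ≈ 2.83 Bohr magnetons.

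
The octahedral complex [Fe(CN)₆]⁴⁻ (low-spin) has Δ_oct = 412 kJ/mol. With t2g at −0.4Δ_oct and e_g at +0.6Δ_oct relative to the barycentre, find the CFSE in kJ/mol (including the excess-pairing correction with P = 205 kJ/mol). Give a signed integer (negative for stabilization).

-579

Each CN⁻ contributes -1; 6 × (-1) = -6. With overall charge -4, Fe is in the +2 oxidation state.
Fe is in group 8, so Fe²⁺ is d⁶ (8 − 2 = 6).
Configuration: t2g^6 e_g^0.
The orbital stabilization is -2.4Δ_oct = -2.4 × 412 = -989 kJ/mol.
Relative to high-spin t2g^4 e_g^2 (1 paired), the low-spin configuration has 2 additional pairs, contributing +2 × 205 = +410 kJ/mol.
Overall CFSE = -989 + 410 = -579 kJ/mol.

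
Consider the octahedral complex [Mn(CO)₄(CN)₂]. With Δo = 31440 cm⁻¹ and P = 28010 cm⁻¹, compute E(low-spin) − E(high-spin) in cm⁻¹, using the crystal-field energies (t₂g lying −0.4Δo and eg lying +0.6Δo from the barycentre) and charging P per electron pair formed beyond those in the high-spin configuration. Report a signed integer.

Ligand charges: 4×(+0) from CO and 2×(-1) from CN⁻ sum to -2; with overall charge +0, Mn is +2.
Mn is in group 7, so Mn²⁺ is d⁵ (7 − 2 = 5).
High-spin: t₂g³ eg², CFSE = 0.0Δo = 0 cm⁻¹.
Low-spin t₂g⁵ eg⁰ gives -2.0Δo = -62880 cm⁻¹, but forming 2 extra pairs costs 2P = 56020 cm⁻¹, so E(LS) = -62880 + 56020 = -6860 cm⁻¹.
The difference is -6860 − (0) = -6860 cm⁻¹, so low-spin lies lower.

-6860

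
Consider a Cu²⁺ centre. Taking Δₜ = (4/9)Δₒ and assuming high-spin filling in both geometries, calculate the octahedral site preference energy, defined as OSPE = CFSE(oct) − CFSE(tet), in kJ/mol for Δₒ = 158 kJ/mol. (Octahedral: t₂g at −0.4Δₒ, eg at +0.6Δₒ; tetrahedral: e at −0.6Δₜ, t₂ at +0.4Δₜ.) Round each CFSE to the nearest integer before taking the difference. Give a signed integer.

-67

Cu is in group 11, so Cu²⁺ is d⁹ (11 − 2 = 9).
In an octahedral site d⁹ (HS) is t2g^6 e_g^3, giving CFSE(oct) = -0.6Δₒ = -95 kJ/mol.
Tetrahedral: e^4 t2^5, CFSE = 4(−0.6) + 5(+0.4) = -0.4Δₜ = -0.4 × (4/9) × 158 = -28 kJ/mol.
Subtracting, OSPE = -95 − (-28) = -67 kJ/mol.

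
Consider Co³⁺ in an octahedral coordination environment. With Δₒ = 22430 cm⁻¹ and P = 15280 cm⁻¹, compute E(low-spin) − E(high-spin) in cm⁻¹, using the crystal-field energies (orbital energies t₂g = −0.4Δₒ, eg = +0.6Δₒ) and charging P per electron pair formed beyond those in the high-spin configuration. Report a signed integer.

Co is in group 9, so Co³⁺ is d⁶ (9 − 3 = 6).
High-spin d⁶ fills as t₂g⁴ eg² with CFSE 4(−0.4) + 2(+0.6) = -0.4Δₒ = -8972 cm⁻¹.
For low-spin the configuration is t₂g⁶ eg⁰: orbital energy -2.4 × 22430 = -53832 cm⁻¹, and 2 additional pairs relative to high-spin add 30560 cm⁻¹, giving -23272 cm⁻¹.
E(LS) − E(HS) = -23272 − (-8972) = -14300 cm⁻¹.

-14300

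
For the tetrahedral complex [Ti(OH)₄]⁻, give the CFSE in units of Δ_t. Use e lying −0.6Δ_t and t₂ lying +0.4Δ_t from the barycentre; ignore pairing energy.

Each OH⁻ contributes -1; 4 × (-1) = -4. With overall charge -1, Ti is in the +3 oxidation state.
Ti is in group 4, so Ti³⁺ is d¹ (4 − 3 = 1).
Tetrahedral fields are weak (Δₜ ≈ 4/9 Δₒ), so electrons fill high-spin.
Configuration: e¹ t₂⁰.
CFSE = 1(-0.6Δ_t) + 0(0.4Δ_t) = -0.6Δ_t + 0.0Δ_t = -0.6Δ_t.

-0.6 Δ_t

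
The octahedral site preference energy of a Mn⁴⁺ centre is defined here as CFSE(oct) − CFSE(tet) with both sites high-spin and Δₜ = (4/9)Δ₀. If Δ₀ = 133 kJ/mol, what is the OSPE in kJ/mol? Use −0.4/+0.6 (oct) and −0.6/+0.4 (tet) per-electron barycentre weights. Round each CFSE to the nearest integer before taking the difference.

Mn sits in group 7; removing 4 electrons leaves Mn⁴⁺ with 7 − 4 = 3 d electrons.
In an octahedral site d³ (HS) is t2g^3 e_g^0, giving CFSE(oct) = -1.2Δ₀ = -160 kJ/mol.
Tetrahedral e^2 t2^1 gives -0.8Δₜ = -0.8 × (4/9) × 133 = -47 kJ/mol.
Subtracting, OSPE = -160 − (-47) = -113 kJ/mol.

-113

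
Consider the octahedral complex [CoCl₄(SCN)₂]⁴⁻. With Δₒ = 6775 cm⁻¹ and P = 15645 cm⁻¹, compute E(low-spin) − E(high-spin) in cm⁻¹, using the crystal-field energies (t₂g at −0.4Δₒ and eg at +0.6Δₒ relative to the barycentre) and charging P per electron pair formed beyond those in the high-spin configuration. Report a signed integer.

8870

Ligand charges: 4×(-1) from Cl⁻ and 2×(-1) from SCN⁻ sum to -6; with overall charge -4, Co is +2.
Co is in group 9, so Co²⁺ is d⁷ (9 − 2 = 7).
High-spin d⁷ fills as t₂g⁵ eg² with CFSE 5(−0.4) + 2(+0.6) = -0.8Δₒ = -5420 cm⁻¹.
For low-spin the configuration is t₂g⁶ eg¹: orbital energy -1.8 × 6775 = -12195 cm⁻¹, and 1 additional pair relative to high-spin adds 15645 cm⁻¹, giving 3450 cm⁻¹.
Thus E(LS) − E(HS) = 8870 cm⁻¹.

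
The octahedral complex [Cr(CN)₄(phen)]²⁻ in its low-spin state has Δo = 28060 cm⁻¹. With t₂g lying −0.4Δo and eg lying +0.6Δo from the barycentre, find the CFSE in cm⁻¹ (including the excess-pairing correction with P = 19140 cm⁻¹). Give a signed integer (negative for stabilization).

Ligand charges: 4×(-1) from CN⁻ and 1×(+0) from phen sum to -4; with overall charge -2, Cr is +2.
Cr sits in group 6; removing 2 electrons leaves Cr²⁺ with 6 − 2 = 4 d electrons.
The d⁴ electrons fill as t₂g⁴ eg⁰.
Orbital CFSE = 4(-0.4) + 0(0.6) = -1.6Δo = -1.6 × 28060 = -44896 cm⁻¹.
Relative to high-spin t₂g³ eg¹ (0 paired), the low-spin configuration has 1 additional pair, contributing +1 × 19140 = +19140 cm⁻¹.
Overall CFSE = -44896 + 19140 = -25756 cm⁻¹.

-25756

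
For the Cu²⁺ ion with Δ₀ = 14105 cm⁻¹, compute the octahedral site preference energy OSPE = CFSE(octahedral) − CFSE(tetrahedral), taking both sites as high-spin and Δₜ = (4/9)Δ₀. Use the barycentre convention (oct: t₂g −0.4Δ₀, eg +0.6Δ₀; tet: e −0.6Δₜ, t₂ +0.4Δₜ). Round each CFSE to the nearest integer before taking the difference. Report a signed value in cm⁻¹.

Cu²⁺: group 11, so d-count = 11 − 2 = 9.
In an octahedral site d⁹ (HS) is t₂g⁶ eg³, giving CFSE(oct) = -0.6Δ₀ = -8463 cm⁻¹.
Tetrahedral: e⁴ t₂⁵, CFSE = 4(−0.6) + 5(+0.4) = -0.4Δₜ = -0.4 × (4/9) × 14105 = -2508 cm⁻¹.
Subtracting, OSPE = -8463 − (-2508) = -5955 cm⁻¹.

-5955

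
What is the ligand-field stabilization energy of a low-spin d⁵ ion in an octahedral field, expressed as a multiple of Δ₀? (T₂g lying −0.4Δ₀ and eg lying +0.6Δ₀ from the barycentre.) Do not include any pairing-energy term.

-2.0 Δ₀

Configuration: t₂g⁵ eg⁰.
CFSE = 5(-0.4Δ₀) + 0(0.6Δ₀) = -2.0Δ₀ + 0.0Δ₀ = -2.0Δ₀.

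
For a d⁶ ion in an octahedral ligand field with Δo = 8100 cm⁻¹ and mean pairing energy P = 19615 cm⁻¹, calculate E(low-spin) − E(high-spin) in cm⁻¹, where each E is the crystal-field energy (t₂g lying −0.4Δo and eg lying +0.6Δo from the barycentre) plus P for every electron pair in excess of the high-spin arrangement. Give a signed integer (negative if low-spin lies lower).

In the high-spin limit (t₂g⁴ eg²) the orbital term is -0.4Δo = -3240 cm⁻¹, with no excess pairing.
Low-spin t₂g⁶ eg⁰ gives -2.4Δo = -19440 cm⁻¹, but forming 2 extra pairs costs 2P = 39230 cm⁻¹, so E(LS) = -19440 + 39230 = 19790 cm⁻¹.
The difference is 19790 − (-3240) = 23030 cm⁻¹, so high-spin lies lower.

23030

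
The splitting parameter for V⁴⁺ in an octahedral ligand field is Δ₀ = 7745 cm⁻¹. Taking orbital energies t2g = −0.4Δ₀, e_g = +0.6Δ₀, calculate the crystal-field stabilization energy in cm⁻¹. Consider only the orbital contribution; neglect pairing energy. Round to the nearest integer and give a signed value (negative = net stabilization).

-3098

V⁴⁺: group 5, so d-count = 5 − 4 = 1.
Electron filling gives t2g^1 e_g^0.
Orbital CFSE = 1(-0.4) + 0(0.6) = -0.4Δ₀ = -0.4 × 7745 = -3098 cm⁻¹.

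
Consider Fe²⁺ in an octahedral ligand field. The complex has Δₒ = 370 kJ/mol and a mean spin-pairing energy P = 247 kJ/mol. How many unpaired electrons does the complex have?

0

Group 8 minus oxidation state +2 gives a d⁶ configuration for Fe²⁺.
Here Δₒ > P (370 > 247), so the low-spin state is favoured.
That gives t2g^6 e_g^0.
Unpaired electrons: 0.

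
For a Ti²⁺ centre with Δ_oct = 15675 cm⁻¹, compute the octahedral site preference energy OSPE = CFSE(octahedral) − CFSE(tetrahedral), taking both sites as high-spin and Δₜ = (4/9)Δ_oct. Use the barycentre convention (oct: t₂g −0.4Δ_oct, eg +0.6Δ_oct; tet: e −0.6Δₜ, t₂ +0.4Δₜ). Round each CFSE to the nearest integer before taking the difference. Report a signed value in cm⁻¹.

Group 4 minus oxidation state +2 gives a d² configuration for Ti²⁺.
Octahedral (high-spin): t₂g² eg⁰, CFSE = 2(−0.4) + 0(+0.6) = -0.8Δ_oct = -0.8 × 15675 = -12540 cm⁻¹.
In a tetrahedral site the filling is e² t₂⁰: CFSE(tet) = -1.2Δₜ = -1.2 × (4/9)(15675) = -8360 cm⁻¹.
Subtracting, OSPE = -12540 − (-8360) = -4180 cm⁻¹.

-4180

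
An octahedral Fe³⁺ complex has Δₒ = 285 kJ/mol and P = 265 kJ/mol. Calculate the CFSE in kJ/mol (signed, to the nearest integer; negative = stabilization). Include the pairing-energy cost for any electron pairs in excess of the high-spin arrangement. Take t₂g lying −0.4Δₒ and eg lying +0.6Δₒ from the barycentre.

-40

Fe³⁺: group 8, so d-count = 8 − 3 = 5.
Since Δₒ = 285 kJ/mol > P = 265 kJ/mol, the complex adopts the low-spin configuration.
Filling d⁵ accordingly: t₂g⁵ eg⁰.
Orbital CFSE = -2.0Δₒ = -2.0 × 285 = -570 kJ/mol.
Excess pairs vs high-spin: 2 − 0 = 2; pairing cost = +530 kJ/mol.
Net CFSE = -570 + 530 = -40 kJ/mol.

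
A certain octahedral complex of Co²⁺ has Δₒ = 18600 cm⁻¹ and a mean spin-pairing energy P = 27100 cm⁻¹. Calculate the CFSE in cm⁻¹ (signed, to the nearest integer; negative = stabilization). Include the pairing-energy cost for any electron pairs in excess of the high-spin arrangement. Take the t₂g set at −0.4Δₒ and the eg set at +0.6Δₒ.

-14880

Co sits in group 9; removing 2 electrons leaves Co²⁺ with 9 − 2 = 7 d electrons.
With Δₒ < P the complex is high-spin.
That gives t₂g⁵ eg².
Orbital CFSE = -0.8Δₒ = -0.8 × 18600 = -14880 cm⁻¹.
High-spin has no excess pairs, so no pairing correction applies.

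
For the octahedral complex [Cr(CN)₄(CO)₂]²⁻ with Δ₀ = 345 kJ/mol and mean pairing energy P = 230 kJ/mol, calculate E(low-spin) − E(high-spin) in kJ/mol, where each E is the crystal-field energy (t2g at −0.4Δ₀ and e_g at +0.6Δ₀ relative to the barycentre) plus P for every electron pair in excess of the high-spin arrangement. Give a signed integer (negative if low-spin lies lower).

Ligand charges: 4×(-1) from CN⁻ and 2×(+0) from CO sum to -4; with overall charge -2, Cr is +2.
Group 6 minus oxidation state +2 gives a d⁴ configuration for Cr²⁺.
High-spin: t2g^3 e_g^1, CFSE = -0.6Δ₀ = -207 kJ/mol.
Low-spin t2g^4 e_g^0 gives -1.6Δ₀ = -552 kJ/mol, but forming 1 extra pair costs 1P = 230 kJ/mol, so E(LS) = -552 + 230 = -322 kJ/mol.
Thus E(LS) − E(HS) = -115 kJ/mol.

-115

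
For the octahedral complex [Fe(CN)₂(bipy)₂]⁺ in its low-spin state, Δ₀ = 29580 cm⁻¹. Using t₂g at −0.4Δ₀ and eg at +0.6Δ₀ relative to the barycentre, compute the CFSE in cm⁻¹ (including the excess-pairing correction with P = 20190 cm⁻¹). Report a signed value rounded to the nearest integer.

Ligand charges: 2×(-1) from CN⁻ and 2×(+0) from bipy sum to -2; with overall charge +1, Fe is +3.
Fe³⁺: group 8, so d-count = 8 − 3 = 5.
The d⁵ electrons fill as t₂g⁵ eg⁰.
Orbital CFSE = 5(-0.4) + 0(0.6) = -2.0Δ₀ = -2.0 × 29580 = -59160 cm⁻¹.
High-spin d⁵ would be t₂g³ eg² with 0 pairs; low-spin has 2, so 2 excess pairs cost +2P = +40380 cm⁻¹.
Net CFSE = -59160 + 40380 = -18780 cm⁻¹.

-18780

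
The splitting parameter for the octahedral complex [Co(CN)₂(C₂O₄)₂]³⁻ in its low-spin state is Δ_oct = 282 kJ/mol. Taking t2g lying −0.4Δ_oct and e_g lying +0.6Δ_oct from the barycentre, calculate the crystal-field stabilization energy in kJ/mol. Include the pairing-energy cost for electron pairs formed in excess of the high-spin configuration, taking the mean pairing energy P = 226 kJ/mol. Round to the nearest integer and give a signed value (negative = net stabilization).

-225

Ligand charges: 2×(-1) from CN⁻ and 2×(-2) from C₂O₄²⁻ sum to -6; with overall charge -3, Co is +3.
Co is in group 9, so Co³⁺ is d⁶ (9 − 3 = 6).
Configuration: t2g^6 e_g^0.
CFSE(orbital) = 6×(-0.4Δ_oct) + 0×(0.6Δ_oct) = -2.4Δ_oct; with Δ_oct = 282 kJ/mol that is -677 kJ/mol.
High-spin d⁶ would be t2g^4 e_g^2 with 1 pair; low-spin has 3, so 2 excess pairs cost +2P = +452 kJ/mol.
Combining: -677 + 452 = -225 kJ/mol.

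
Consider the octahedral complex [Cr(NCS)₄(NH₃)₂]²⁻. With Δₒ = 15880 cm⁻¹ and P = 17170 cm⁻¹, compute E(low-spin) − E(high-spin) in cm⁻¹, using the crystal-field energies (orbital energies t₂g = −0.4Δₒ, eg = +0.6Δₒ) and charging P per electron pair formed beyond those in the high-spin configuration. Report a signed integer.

1290

Ligand charges: 4×(-1) from NCS⁻ and 2×(+0) from NH₃ sum to -4; with overall charge -2, Cr is +2.
Cr sits in group 6; removing 2 electrons leaves Cr²⁺ with 6 − 2 = 4 d electrons.
High-spin d⁴ fills as t₂g³ eg¹ with CFSE 3(−0.4) + 1(+0.6) = -0.6Δₒ = -9528 cm⁻¹.
Low-spin: t₂g⁴ eg⁰, orbital CFSE = -1.6Δₒ = -25408 cm⁻¹; plus 1 excess pair × P = +17170 cm⁻¹; total -8238 cm⁻¹.
The difference is -8238 − (-9528) = 1290 cm⁻¹, so high-spin lies lower.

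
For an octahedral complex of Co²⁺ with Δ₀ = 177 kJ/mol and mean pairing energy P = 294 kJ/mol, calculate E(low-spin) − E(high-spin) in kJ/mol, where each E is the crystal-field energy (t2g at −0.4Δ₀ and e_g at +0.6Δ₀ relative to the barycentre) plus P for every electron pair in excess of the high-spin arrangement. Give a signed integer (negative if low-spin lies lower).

Group 9 minus oxidation state +2 gives a d⁷ configuration for Co²⁺.
In the high-spin limit (t2g^5 e_g^2) the orbital term is -0.8Δ₀ = -142 kJ/mol, with no excess pairing.
For low-spin the configuration is t2g^6 e_g^1: orbital energy -1.8 × 177 = -319 kJ/mol, and 1 additional pair relative to high-spin adds 294 kJ/mol, giving -25 kJ/mol.
Thus E(LS) − E(HS) = 117 kJ/mol.

117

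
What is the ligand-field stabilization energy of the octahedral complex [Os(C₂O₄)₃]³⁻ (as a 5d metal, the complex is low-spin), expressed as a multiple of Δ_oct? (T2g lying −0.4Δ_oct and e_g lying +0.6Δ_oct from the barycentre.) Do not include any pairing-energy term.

-2.0 Δ_oct

Each C₂O₄²⁻ contributes -2; 3 × (-2) = -6. With overall charge -3, Os is in the +3 oxidation state.
Os³⁺: group 8, so d-count = 8 − 3 = 5.
Configuration: t2g^5 e_g^0.
CFSE = 5(-0.4Δ_oct) + 0(0.6Δ_oct) = -2.0Δ_oct + 0.0Δ_oct = -2.0Δ_oct.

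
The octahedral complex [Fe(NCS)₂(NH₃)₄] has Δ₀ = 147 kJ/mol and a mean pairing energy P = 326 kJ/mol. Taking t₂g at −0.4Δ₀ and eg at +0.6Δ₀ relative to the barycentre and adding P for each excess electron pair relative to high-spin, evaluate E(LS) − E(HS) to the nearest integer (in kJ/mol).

358

Ligand charges: 2×(-1) from NCS⁻ and 4×(+0) from NH₃ sum to -2; with overall charge +0, Fe is +2.
Fe²⁺: group 8, so d-count = 8 − 2 = 6.
High-spin: t₂g⁴ eg², CFSE = -0.4Δ₀ = -59 kJ/mol.
Low-spin: t₂g⁶ eg⁰, orbital CFSE = -2.4Δ₀ = -353 kJ/mol; plus 2 excess pairs × P = +652 kJ/mol; total 299 kJ/mol.
Thus E(LS) − E(HS) = 358 kJ/mol.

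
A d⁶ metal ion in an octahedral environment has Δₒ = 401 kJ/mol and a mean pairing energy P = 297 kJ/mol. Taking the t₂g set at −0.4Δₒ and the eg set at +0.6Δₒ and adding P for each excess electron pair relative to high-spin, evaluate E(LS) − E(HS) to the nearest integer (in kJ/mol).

In the high-spin limit (t₂g⁴ eg²) the orbital term is -0.4Δₒ = -160 kJ/mol, with no excess pairing.
Low-spin: t₂g⁶ eg⁰, orbital CFSE = -2.4Δₒ = -962 kJ/mol; plus 2 excess pairs × P = +594 kJ/mol; total -368 kJ/mol.
Thus E(LS) − E(HS) = -208 kJ/mol.

-208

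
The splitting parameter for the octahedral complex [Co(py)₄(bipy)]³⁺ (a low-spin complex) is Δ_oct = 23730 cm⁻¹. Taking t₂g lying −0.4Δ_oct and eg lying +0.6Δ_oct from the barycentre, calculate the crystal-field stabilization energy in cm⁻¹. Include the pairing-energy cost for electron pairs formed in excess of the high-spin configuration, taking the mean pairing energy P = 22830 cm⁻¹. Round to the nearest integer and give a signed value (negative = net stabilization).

-11292

Ligand charges: 4×(+0) from py and 1×(+0) from bipy sum to +0; with overall charge +3, Co is +3.
Co is in group 9, so Co³⁺ is d⁶ (9 − 3 = 6).
The d⁶ electrons fill as t₂g⁶ eg⁰.
Orbital CFSE = 6(-0.4) + 0(0.6) = -2.4Δ_oct = -2.4 × 23730 = -56952 cm⁻¹.
Relative to high-spin t₂g⁴ eg² (1 paired), the low-spin configuration has 2 additional pairs, contributing +2 × 22830 = +45660 cm⁻¹.
Combining: -56952 + 45660 = -11292 cm⁻¹.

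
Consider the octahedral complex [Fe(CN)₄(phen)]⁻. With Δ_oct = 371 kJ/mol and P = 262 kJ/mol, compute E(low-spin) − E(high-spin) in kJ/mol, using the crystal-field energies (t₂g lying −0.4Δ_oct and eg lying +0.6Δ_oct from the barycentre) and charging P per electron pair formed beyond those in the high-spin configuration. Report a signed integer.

Ligand charges: 4×(-1) from CN⁻ and 1×(+0) from phen sum to -4; with overall charge -1, Fe is +3.
Fe is in group 8, so Fe³⁺ is d⁵ (8 − 3 = 5).
In the high-spin limit (t₂g³ eg²) the orbital term is 0.0Δ_oct = 0 kJ/mol, with no excess pairing.
Low-spin: t₂g⁵ eg⁰, orbital CFSE = -2.0Δ_oct = -742 kJ/mol; plus 2 excess pairs × P = +524 kJ/mol; total -218 kJ/mol.
E(LS) − E(HS) = -218 − (0) = -218 kJ/mol.

-218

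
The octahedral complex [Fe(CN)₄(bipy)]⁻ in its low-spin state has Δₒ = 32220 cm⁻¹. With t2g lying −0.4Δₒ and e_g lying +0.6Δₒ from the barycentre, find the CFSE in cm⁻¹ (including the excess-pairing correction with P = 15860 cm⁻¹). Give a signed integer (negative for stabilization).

-32720

Ligand charges: 4×(-1) from CN⁻ and 1×(+0) from bipy sum to -4; with overall charge -1, Fe is +3.
Fe sits in group 8; removing 3 electrons leaves Fe³⁺ with 8 − 3 = 5 d electrons.
The d⁵ electrons fill as t2g^5 e_g^0.
The orbital stabilization is -2.0Δₒ = -2.0 × 32220 = -64440 cm⁻¹.
High-spin d⁵ would be t2g^3 e_g^2 with 0 pairs; low-spin has 2, so 2 excess pairs cost +2P = +31720 cm⁻¹.
Net CFSE = -64440 + 31720 = -32720 cm⁻¹.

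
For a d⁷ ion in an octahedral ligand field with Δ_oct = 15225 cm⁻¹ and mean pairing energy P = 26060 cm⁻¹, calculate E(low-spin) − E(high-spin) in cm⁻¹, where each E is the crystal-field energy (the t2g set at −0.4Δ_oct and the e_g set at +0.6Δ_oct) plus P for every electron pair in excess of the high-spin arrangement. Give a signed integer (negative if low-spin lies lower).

10835

High-spin d⁷ fills as t2g^5 e_g^2 with CFSE 5(−0.4) + 2(+0.6) = -0.8Δ_oct = -12180 cm⁻¹.
For low-spin the configuration is t2g^6 e_g^1: orbital energy -1.8 × 15225 = -27405 cm⁻¹, and 1 additional pair relative to high-spin adds 26060 cm⁻¹, giving -1345 cm⁻¹.
The difference is -1345 − (-12180) = 10835 cm⁻¹, so high-spin lies lower.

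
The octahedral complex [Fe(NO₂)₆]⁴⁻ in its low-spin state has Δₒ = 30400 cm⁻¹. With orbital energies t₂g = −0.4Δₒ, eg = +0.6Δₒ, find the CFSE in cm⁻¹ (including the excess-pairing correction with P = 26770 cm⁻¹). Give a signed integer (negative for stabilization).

-19420

Each NO₂⁻ contributes -1; 6 × (-1) = -6. With overall charge -4, Fe is in the +2 oxidation state.
Group 8 minus oxidation state +2 gives a d⁶ configuration for Fe²⁺.
Configuration: t₂g⁶ eg⁰.
The orbital stabilization is -2.4Δₒ = -2.4 × 30400 = -72960 cm⁻¹.
Relative to high-spin t₂g⁴ eg² (1 paired), the low-spin configuration has 2 additional pairs, contributing +2 × 26770 = +53540 cm⁻¹.
Net CFSE = -72960 + 53540 = -19420 cm⁻¹.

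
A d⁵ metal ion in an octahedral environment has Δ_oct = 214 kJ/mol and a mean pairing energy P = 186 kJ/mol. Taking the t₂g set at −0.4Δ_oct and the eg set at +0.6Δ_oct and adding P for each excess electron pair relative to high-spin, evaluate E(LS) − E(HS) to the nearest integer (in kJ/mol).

-56

In the high-spin limit (t₂g³ eg²) the orbital term is 0.0Δ_oct = 0 kJ/mol, with no excess pairing.
For low-spin the configuration is t₂g⁵ eg⁰: orbital energy -2.0 × 214 = -428 kJ/mol, and 2 additional pairs relative to high-spin add 372 kJ/mol, giving -56 kJ/mol.
E(LS) − E(HS) = -56 − (0) = -56 kJ/mol.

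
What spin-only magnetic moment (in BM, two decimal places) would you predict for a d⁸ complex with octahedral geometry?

Configuration: t₂g⁶ eg² → 2 unpaired electrons.
μ(spin-only) = √[2(2+2)] = √8 ≈ 2.83 BM.

2.83 BM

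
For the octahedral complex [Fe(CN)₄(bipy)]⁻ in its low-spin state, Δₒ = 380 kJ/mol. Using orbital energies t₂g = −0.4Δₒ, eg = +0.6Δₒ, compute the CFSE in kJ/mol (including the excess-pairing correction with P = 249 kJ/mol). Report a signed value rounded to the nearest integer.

-262

Ligand charges: 4×(-1) from CN⁻ and 1×(+0) from bipy sum to -4; with overall charge -1, Fe is +3.
Group 8 minus oxidation state +3 gives a d⁵ configuration for Fe³⁺.
Configuration: t₂g⁵ eg⁰.
Orbital CFSE = 5(-0.4) + 0(0.6) = -2.0Δₒ = -2.0 × 380 = -760 kJ/mol.
High-spin d⁵ would be t₂g³ eg² with 0 pairs; low-spin has 2, so 2 excess pairs cost +2P = +498 kJ/mol.
Combining: -760 + 498 = -262 kJ/mol.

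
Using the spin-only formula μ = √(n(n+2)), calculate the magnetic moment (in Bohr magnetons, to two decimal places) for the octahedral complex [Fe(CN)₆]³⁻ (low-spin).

1.73 Bohr magnetons

Each CN⁻ contributes -1; 6 × (-1) = -6. With overall charge -3, Fe is in the +3 oxidation state.
Fe sits in group 8; removing 3 electrons leaves Fe³⁺ with 8 − 3 = 5 d electrons.
Configuration: t₂g⁵ eg⁰ → 1 unpaired electron.
μ(spin-only) = √[1(1+2)] = √3 ≈ 1.73 Bohr magnetons.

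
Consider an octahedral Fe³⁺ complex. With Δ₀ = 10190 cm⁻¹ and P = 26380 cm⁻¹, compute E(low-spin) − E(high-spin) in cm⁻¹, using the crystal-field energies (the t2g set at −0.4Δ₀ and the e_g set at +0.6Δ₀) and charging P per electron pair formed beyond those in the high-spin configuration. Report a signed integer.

32380

Group 8 minus oxidation state +3 gives a d⁵ configuration for Fe³⁺.
In the high-spin limit (t2g^3 e_g^2) the orbital term is 0.0Δ₀ = 0 cm⁻¹, with no excess pairing.
Low-spin t2g^5 e_g^0 gives -2.0Δ₀ = -20380 cm⁻¹, but forming 2 extra pairs costs 2P = 52760 cm⁻¹, so E(LS) = -20380 + 52760 = 32380 cm⁻¹.
The difference is 32380 − (0) = 32380 cm⁻¹, so high-spin lies lower.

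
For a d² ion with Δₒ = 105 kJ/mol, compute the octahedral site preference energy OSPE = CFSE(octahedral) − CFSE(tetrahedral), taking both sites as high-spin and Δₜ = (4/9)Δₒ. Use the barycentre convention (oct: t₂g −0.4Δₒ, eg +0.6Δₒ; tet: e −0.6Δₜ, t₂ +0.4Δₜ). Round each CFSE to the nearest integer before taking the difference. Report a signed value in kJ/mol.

Octahedral high-spin t₂g² eg⁰: CFSE = -0.8 × 105 = -84 kJ/mol.
Tetrahedral: e² t₂⁰, CFSE = 2(−0.6) + 0(+0.4) = -1.2Δₜ = -1.2 × (4/9) × 105 = -56 kJ/mol.
Subtracting, OSPE = -84 − (-56) = -28 kJ/mol.

-28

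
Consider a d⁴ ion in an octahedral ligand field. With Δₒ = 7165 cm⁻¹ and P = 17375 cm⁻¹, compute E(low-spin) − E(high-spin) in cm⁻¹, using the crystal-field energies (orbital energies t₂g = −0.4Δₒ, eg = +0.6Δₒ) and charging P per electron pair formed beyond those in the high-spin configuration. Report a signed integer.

High-spin d⁴ fills as t₂g³ eg¹ with CFSE 3(−0.4) + 1(+0.6) = -0.6Δₒ = -4299 cm⁻¹.
For low-spin the configuration is t₂g⁴ eg⁰: orbital energy -1.6 × 7165 = -11464 cm⁻¹, and 1 additional pair relative to high-spin adds 17375 cm⁻¹, giving 5911 cm⁻¹.
E(LS) − E(HS) = 5911 − (-4299) = 10210 cm⁻¹.

10210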